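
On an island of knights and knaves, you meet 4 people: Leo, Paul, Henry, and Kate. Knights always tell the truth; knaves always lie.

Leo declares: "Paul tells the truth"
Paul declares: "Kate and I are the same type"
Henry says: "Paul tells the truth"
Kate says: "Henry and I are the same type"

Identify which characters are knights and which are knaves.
Leo is a knight.
Paul is a knight.
Henry is a knight.
Kate is a knight.

Verification:
- Leo (knight) says "Paul tells the truth" - this is TRUE because Paul is a knight.
- Paul (knight) says "Kate and I are the same type" - this is TRUE because Paul is a knight and Kate is a knight.
- Henry (knight) says "Paul tells the truth" - this is TRUE because Paul is a knight.
- Kate (knight) says "Henry and I are the same type" - this is TRUE because Kate is a knight and Henry is a knight.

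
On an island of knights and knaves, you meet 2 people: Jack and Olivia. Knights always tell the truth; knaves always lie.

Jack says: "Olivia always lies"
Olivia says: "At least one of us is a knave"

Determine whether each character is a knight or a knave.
Jack is a knave.
Olivia is a knight.

Verification:
- Jack (knave) says "Olivia always lies" - this is FALSE (a lie) because Olivia is a knight.
- Olivia (knight) says "At least one of us is a knave" - this is TRUE because Jack is a knave.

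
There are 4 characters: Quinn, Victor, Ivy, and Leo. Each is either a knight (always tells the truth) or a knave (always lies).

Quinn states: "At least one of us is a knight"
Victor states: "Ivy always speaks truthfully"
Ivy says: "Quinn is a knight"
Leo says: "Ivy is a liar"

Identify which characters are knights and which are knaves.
Quinn is a knight.
Victor is a knight.
Ivy is a knight.
Leo is a knave.

Verification:
- Quinn (knight) says "At least one of us is a knight" - this is TRUE because Quinn, Victor, and Ivy are knights.
- Victor (knight) says "Ivy always speaks truthfully" - this is TRUE because Ivy is a knight.
- Ivy (knight) says "Quinn is a knight" - this is TRUE because Quinn is a knight.
- Leo (knave) says "Ivy is a liar" - this is FALSE (a lie) because Ivy is a knight.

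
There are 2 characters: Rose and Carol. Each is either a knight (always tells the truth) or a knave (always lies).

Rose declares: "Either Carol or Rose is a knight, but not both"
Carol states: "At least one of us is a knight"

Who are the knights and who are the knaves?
Rose is a knave.
Carol is a knave.

Verification:
- Rose (knave) says "Either Carol or Rose is a knight, but not both" - this is FALSE (a lie) because Carol is a knave and Rose is a knave.
- Carol (knave) says "At least one of us is a knight" - this is FALSE (a lie) because no one is a knight.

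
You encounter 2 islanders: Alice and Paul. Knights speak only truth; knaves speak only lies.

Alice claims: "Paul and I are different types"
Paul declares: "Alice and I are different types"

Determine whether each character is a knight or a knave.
Alice is a knave.
Paul is a knave.

Verification:
- Alice (knave) says "Paul and I are different types" - this is FALSE (a lie) because Alice is a knave and Paul is a knave.
- Paul (knave) says "Alice and I are different types" - this is FALSE (a lie) because Paul is a knave and Alice is a knave.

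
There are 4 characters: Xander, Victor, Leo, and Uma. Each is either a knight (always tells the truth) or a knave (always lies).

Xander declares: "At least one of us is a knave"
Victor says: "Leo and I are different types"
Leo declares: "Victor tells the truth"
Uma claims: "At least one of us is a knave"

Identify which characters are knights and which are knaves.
Xander is a knight.
Victor is a knave.
Leo is a knave.
Uma is a knight.

Verification:
- Xander (knight) says "At least one of us is a knave" - this is TRUE because Victor and Leo are knaves.
- Victor (knave) says "Leo and I are different types" - this is FALSE (a lie) because Victor is a knave and Leo is a knave.
- Leo (knave) says "Victor tells the truth" - this is FALSE (a lie) because Victor is a knave.
- Uma (knight) says "At least one of us is a knave" - this is TRUE because Victor and Leo are knaves.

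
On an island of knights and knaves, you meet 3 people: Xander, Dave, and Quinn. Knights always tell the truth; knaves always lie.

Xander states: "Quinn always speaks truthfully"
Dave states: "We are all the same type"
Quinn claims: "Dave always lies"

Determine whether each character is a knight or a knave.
Xander is a knight.
Dave is a knave.
Quinn is a knight.

Verification:
- Xander (knight) says "Quinn always speaks truthfully" - this is TRUE because Quinn is a knight.
- Dave (knave) says "We are all the same type" - this is FALSE (a lie) because Xander and Quinn are knights and Dave is a knave.
- Quinn (knight) says "Dave always lies" - this is TRUE because Dave is a knave.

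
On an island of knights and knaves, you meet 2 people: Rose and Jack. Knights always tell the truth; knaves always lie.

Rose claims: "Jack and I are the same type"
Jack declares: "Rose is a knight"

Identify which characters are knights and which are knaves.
Rose is a knight.
Jack is a knight.

Verification:
- Rose (knight) says "Jack and I are the same type" - this is TRUE because Rose is a knight and Jack is a knight.
- Jack (knight) says "Rose is a knight" - this is TRUE because Rose is a knight.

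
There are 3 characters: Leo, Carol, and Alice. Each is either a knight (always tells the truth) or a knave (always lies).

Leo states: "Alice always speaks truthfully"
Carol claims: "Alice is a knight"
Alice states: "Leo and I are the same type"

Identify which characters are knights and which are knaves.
Leo is a knight.
Carol is a knight.
Alice is a knight.

Verification:
- Leo (knight) says "Alice always speaks truthfully" - this is TRUE because Alice is a knight.
- Carol (knight) says "Alice is a knight" - this is TRUE because Alice is a knight.
- Alice (knight) says "Leo and I are the same type" - this is TRUE because Alice is a knight and Leo is a knight.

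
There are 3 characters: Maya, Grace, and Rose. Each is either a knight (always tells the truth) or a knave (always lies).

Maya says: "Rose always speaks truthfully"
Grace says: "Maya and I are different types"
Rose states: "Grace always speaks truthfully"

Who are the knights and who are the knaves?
Maya is a knave.
Grace is a knave.
Rose is a knave.

Verification:
- Maya (knave) says "Rose always speaks truthfully" - this is FALSE (a lie) because Rose is a knave.
- Grace (knave) says "Maya and I are different types" - this is FALSE (a lie) because Grace is a knave and Maya is a knave.
- Rose (knave) says "Grace always speaks truthfully" - this is FALSE (a lie) because Grace is a knave.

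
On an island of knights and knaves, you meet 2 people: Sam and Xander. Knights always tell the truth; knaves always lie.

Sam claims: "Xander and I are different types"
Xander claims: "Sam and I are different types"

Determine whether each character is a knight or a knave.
Sam is a knave.
Xander is a knave.

Verification:
- Sam (knave) says "Xander and I are different types" - this is FALSE (a lie) because Sam is a knave and Xander is a knave.
- Xander (knave) says "Sam and I are different types" - this is FALSE (a lie) because Xander is a knave and Sam is a knave.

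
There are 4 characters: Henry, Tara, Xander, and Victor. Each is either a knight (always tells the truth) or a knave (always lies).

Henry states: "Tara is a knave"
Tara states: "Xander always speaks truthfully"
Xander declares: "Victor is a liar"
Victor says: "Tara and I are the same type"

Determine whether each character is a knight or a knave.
Henry is a knave.
Tara is a knight.
Xander is a knight.
Victor is a knave.

Verification:
- Henry (knave) says "Tara is a knave" - this is FALSE (a lie) because Tara is a knight.
- Tara (knight) says "Xander always speaks truthfully" - this is TRUE because Xander is a knight.
- Xander (knight) says "Victor is a liar" - this is TRUE because Victor is a knave.
- Victor (knave) says "Tara and I are the same type" - this is FALSE (a lie) because Victor is a knave and Tara is a knight.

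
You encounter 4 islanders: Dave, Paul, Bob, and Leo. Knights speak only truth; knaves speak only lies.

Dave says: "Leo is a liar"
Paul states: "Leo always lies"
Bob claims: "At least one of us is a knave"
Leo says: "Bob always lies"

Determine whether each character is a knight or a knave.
Dave is a knight.
Paul is a knight.
Bob is a knight.
Leo is a knave.

Verification:
- Dave (knight) says "Leo is a liar" - this is TRUE because Leo is a knave.
- Paul (knight) says "Leo always lies" - this is TRUE because Leo is a knave.
- Bob (knight) says "At least one of us is a knave" - this is TRUE because Leo is a knave.
- Leo (knave) says "Bob always lies" - this is FALSE (a lie) because Bob is a knight.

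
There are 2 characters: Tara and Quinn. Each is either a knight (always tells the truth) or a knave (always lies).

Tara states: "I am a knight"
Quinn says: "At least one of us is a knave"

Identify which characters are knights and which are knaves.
Tara is a knave.
Quinn is a knight.

Verification:
- Tara (knave) says "I am a knight" - this is FALSE (a lie) because Tara is a knave.
- Quinn (knight) says "At least one of us is a knave" - this is TRUE because Tara is a knave.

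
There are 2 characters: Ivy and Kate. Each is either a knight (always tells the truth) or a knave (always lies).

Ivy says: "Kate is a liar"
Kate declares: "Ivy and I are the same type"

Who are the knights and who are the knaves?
Ivy is a knight.
Kate is a knave.

Verification:
- Ivy (knight) says "Kate is a liar" - this is TRUE because Kate is a knave.
- Kate (knave) says "Ivy and I are the same type" - this is FALSE (a lie) because Kate is a knave and Ivy is a knight.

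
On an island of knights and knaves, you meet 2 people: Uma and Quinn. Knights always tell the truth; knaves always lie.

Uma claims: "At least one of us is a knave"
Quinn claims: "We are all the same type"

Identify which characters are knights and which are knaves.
Uma is a knight.
Quinn is a knave.

Verification:
- Uma (knight) says "At least one of us is a knave" - this is TRUE because Quinn is a knave.
- Quinn (knave) says "We are all the same type" - this is FALSE (a lie) because Uma is a knight and Quinn is a knave.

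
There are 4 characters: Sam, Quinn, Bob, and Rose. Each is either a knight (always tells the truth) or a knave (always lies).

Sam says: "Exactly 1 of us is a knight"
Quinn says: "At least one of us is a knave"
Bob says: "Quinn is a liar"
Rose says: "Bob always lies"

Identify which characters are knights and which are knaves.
Sam is a knave.
Quinn is a knight.
Bob is a knave.
Rose is a knight.

Verification:
- Sam (knave) says "Exactly 1 of us is a knight" - this is FALSE (a lie) because there are 2 knights.
- Quinn (knight) says "At least one of us is a knave" - this is TRUE because Sam and Bob are knaves.
- Bob (knave) says "Quinn is a liar" - this is FALSE (a lie) because Quinn is a knight.
- Rose (knight) says "Bob always lies" - this is TRUE because Bob is a knave.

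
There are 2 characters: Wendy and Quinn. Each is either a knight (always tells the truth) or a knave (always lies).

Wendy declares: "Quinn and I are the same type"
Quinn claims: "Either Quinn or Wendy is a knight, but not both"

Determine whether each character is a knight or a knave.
Wendy is a knave.
Quinn is a knight.

Verification:
- Wendy (knave) says "Quinn and I are the same type" - this is FALSE (a lie) because Wendy is a knave and Quinn is a knight.
- Quinn (knight) says "Either Quinn or Wendy is a knight, but not both" - this is TRUE because Quinn is a knight and Wendy is a knave.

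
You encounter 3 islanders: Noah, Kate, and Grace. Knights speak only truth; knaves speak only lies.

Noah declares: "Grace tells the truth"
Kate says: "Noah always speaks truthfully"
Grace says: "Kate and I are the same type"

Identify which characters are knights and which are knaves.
Noah is a knight.
Kate is a knight.
Grace is a knight.

Verification:
- Noah (knight) says "Grace tells the truth" - this is TRUE because Grace is a knight.
- Kate (knight) says "Noah always speaks truthfully" - this is TRUE because Noah is a knight.
- Grace (knight) says "Kate and I are the same type" - this is TRUE because Grace is a knight and Kate is a knight.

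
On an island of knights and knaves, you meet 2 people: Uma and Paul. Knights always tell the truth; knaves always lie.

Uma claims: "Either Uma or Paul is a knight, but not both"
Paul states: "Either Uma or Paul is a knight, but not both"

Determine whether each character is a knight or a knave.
Uma is a knave.
Paul is a knave.

Verification:
- Uma (knave) says "Either Uma or Paul is a knight, but not both" - this is FALSE (a lie) because Uma is a knave and Paul is a knave.
- Paul (knave) says "Either Uma or Paul is a knight, but not both" - this is FALSE (a lie) because Uma is a knave and Paul is a knave.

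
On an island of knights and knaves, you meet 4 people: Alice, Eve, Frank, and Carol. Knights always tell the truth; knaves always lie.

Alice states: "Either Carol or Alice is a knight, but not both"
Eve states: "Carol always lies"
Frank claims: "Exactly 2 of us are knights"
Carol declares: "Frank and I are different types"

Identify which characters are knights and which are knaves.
Alice is a knave.
Eve is a knight.
Frank is a knave.
Carol is a knave.

Verification:
- Alice (knave) says "Either Carol or Alice is a knight, but not both" - this is FALSE (a lie) because Carol is a knave and Alice is a knave.
- Eve (knight) says "Carol always lies" - this is TRUE because Carol is a knave.
- Frank (knave) says "Exactly 2 of us are knights" - this is FALSE (a lie) because there are 1 knights.
- Carol (knave) says "Frank and I are different types" - this is FALSE (a lie) because Carol is a knave and Frank is a knave.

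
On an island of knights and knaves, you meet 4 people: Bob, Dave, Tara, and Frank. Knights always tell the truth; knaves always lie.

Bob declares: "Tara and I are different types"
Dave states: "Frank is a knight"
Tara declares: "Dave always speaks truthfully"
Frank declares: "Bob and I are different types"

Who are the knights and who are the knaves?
Bob is a knave.
Dave is a knave.
Tara is a knave.
Frank is a knave.

Verification:
- Bob (knave) says "Tara and I are different types" - this is FALSE (a lie) because Bob is a knave and Tara is a knave.
- Dave (knave) says "Frank is a knight" - this is FALSE (a lie) because Frank is a knave.
- Tara (knave) says "Dave always speaks truthfully" - this is FALSE (a lie) because Dave is a knave.
- Frank (knave) says "Bob and I are different types" - this is FALSE (a lie) because Frank is a knave and Bob is a knave.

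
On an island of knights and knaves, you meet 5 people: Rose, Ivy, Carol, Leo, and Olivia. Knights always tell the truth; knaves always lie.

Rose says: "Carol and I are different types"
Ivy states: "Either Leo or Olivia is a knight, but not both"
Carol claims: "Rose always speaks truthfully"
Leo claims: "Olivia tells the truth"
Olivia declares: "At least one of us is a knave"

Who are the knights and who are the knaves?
Rose is a knave.
Ivy is a knave.
Carol is a knave.
Leo is a knight.
Olivia is a knight.

Verification:
- Rose (knave) says "Carol and I are different types" - this is FALSE (a lie) because Rose is a knave and Carol is a knave.
- Ivy (knave) says "Either Leo or Olivia is a knight, but not both" - this is FALSE (a lie) because Leo is a knight and Olivia is a knight.
- Carol (knave) says "Rose always speaks truthfully" - this is FALSE (a lie) because Rose is a knave.
- Leo (knight) says "Olivia tells the truth" - this is TRUE because Olivia is a knight.
- Olivia (knight) says "At least one of us is a knave" - this is TRUE because Rose, Ivy, and Carol are knaves.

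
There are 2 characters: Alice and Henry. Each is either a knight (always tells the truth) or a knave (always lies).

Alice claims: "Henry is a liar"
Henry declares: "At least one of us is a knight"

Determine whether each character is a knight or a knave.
Alice is a knave.
Henry is a knight.

Verification:
- Alice (knave) says "Henry is a liar" - this is FALSE (a lie) because Henry is a knight.
- Henry (knight) says "At least one of us is a knight" - this is TRUE because Henry is a knight.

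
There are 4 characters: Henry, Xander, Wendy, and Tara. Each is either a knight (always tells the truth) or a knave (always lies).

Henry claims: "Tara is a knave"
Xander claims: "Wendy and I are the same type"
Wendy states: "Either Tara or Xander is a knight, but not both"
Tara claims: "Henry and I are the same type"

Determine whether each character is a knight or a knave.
Henry is a knight.
Xander is a knight.
Wendy is a knight.
Tara is a knave.

Verification:
- Henry (knight) says "Tara is a knave" - this is TRUE because Tara is a knave.
- Xander (knight) says "Wendy and I are the same type" - this is TRUE because Xander is a knight and Wendy is a knight.
- Wendy (knight) says "Either Tara or Xander is a knight, but not both" - this is TRUE because Tara is a knave and Xander is a knight.
- Tara (knave) says "Henry and I are the same type" - this is FALSE (a lie) because Tara is a knave and Henry is a knight.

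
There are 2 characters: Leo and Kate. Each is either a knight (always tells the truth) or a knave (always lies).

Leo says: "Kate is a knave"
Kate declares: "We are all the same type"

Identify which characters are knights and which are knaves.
Leo is a knight.
Kate is a knave.

Verification:
- Leo (knight) says "Kate is a knave" - this is TRUE because Kate is a knave.
- Kate (knave) says "We are all the same type" - this is FALSE (a lie) because Leo is a knight and Kate is a knave.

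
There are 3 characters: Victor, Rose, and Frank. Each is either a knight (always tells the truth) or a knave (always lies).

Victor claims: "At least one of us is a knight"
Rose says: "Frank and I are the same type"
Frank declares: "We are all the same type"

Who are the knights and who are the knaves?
Victor is a knight.
Rose is a knight.
Frank is a knight.

Verification:
- Victor (knight) says "At least one of us is a knight" - this is TRUE because Victor, Rose, and Frank are knights.
- Rose (knight) says "Frank and I are the same type" - this is TRUE because Rose is a knight and Frank is a knight.
- Frank (knight) says "We are all the same type" - this is TRUE because Victor, Rose, and Frank are knights.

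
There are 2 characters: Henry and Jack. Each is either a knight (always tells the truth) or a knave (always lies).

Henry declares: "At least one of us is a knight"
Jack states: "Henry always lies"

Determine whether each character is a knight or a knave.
Henry is a knight.
Jack is a knave.

Verification:
- Henry (knight) says "At least one of us is a knight" - this is TRUE because Henry is a knight.
- Jack (knave) says "Henry always lies" - this is FALSE (a lie) because Henry is a knight.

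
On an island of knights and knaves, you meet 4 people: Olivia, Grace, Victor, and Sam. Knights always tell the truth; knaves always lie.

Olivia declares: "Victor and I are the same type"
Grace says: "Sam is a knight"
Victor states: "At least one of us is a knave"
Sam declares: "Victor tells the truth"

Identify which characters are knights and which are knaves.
Olivia is a knave.
Grace is a knight.
Victor is a knight.
Sam is a knight.

Verification:
- Olivia (knave) says "Victor and I are the same type" - this is FALSE (a lie) because Olivia is a knave and Victor is a knight.
- Grace (knight) says "Sam is a knight" - this is TRUE because Sam is a knight.
- Victor (knight) says "At least one of us is a knave" - this is TRUE because Olivia is a knave.
- Sam (knight) says "Victor tells the truth" - this is TRUE because Victor is a knight.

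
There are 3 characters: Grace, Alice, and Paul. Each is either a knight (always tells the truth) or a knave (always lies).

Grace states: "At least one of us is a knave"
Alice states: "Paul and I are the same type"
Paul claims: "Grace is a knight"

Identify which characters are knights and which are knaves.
Grace is a knight.
Alice is a knave.
Paul is a knight.

Verification:
- Grace (knight) says "At least one of us is a knave" - this is TRUE because Alice is a knave.
- Alice (knave) says "Paul and I are the same type" - this is FALSE (a lie) because Alice is a knave and Paul is a knight.
- Paul (knight) says "Grace is a knight" - this is TRUE because Grace is a knight.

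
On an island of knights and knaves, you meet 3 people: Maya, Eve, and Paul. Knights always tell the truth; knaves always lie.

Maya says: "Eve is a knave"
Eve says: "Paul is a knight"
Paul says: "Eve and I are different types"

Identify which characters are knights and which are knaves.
Maya is a knight.
Eve is a knave.
Paul is a knave.

Verification:
- Maya (knight) says "Eve is a knave" - this is TRUE because Eve is a knave.
- Eve (knave) says "Paul is a knight" - this is FALSE (a lie) because Paul is a knave.
- Paul (knave) says "Eve and I are different types" - this is FALSE (a lie) because Paul is a knave and Eve is a knave.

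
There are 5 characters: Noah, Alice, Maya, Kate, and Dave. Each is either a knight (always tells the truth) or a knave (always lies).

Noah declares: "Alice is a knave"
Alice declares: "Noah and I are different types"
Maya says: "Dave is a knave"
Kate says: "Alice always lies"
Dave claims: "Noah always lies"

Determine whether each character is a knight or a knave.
Noah is a knave.
Alice is a knight.
Maya is a knave.
Kate is a knave.
Dave is a knight.

Verification:
- Noah (knave) says "Alice is a knave" - this is FALSE (a lie) because Alice is a knight.
- Alice (knight) says "Noah and I are different types" - this is TRUE because Alice is a knight and Noah is a knave.
- Maya (knave) says "Dave is a knave" - this is FALSE (a lie) because Dave is a knight.
- Kate (knave) says "Alice always lies" - this is FALSE (a lie) because Alice is a knight.
- Dave (knight) says "Noah always lies" - this is TRUE because Noah is a knave.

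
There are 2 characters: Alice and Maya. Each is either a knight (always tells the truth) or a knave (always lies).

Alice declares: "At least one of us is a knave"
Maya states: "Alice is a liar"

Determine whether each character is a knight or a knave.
Alice is a knight.
Maya is a knave.

Verification:
- Alice (knight) says "At least one of us is a knave" - this is TRUE because Maya is a knave.
- Maya (knave) says "Alice is a liar" - this is FALSE (a lie) because Alice is a knight.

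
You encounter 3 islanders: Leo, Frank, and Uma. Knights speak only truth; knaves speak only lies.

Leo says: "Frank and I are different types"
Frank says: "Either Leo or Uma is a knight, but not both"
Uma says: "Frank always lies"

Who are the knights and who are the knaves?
Leo is a knight.
Frank is a knave.
Uma is a knight.

Verification:
- Leo (knight) says "Frank and I are different types" - this is TRUE because Leo is a knight and Frank is a knave.
- Frank (knave) says "Either Leo or Uma is a knight, but not both" - this is FALSE (a lie) because Leo is a knight and Uma is a knight.
- Uma (knight) says "Frank always lies" - this is TRUE because Frank is a knave.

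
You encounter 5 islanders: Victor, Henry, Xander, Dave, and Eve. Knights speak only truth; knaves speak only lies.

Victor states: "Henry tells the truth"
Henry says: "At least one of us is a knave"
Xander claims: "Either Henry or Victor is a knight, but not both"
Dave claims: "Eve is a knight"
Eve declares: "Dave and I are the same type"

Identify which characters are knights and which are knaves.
Victor is a knight.
Henry is a knight.
Xander is a knave.
Dave is a knight.
Eve is a knight.

Verification:
- Victor (knight) says "Henry tells the truth" - this is TRUE because Henry is a knight.
- Henry (knight) says "At least one of us is a knave" - this is TRUE because Xander is a knave.
- Xander (knave) says "Either Henry or Victor is a knight, but not both" - this is FALSE (a lie) because Henry is a knight and Victor is a knight.
- Dave (knight) says "Eve is a knight" - this is TRUE because Eve is a knight.
- Eve (knight) says "Dave and I are the same type" - this is TRUE because Eve is a knight and Dave is a knight.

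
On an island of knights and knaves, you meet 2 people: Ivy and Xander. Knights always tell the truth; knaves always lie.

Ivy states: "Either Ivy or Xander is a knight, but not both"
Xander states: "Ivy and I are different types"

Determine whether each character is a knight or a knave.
Ivy is a knave.
Xander is a knave.

Verification:
- Ivy (knave) says "Either Ivy or Xander is a knight, but not both" - this is FALSE (a lie) because Ivy is a knave and Xander is a knave.
- Xander (knave) says "Ivy and I are different types" - this is FALSE (a lie) because Xander is a knave and Ivy is a knave.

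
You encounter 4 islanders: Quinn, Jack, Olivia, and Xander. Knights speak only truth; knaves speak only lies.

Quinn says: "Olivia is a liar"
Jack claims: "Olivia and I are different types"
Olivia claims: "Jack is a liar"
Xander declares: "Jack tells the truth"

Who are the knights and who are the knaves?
Quinn is a knight.
Jack is a knight.
Olivia is a knave.
Xander is a knight.

Verification:
- Quinn (knight) says "Olivia is a liar" - this is TRUE because Olivia is a knave.
- Jack (knight) says "Olivia and I are different types" - this is TRUE because Jack is a knight and Olivia is a knave.
- Olivia (knave) says "Jack is a liar" - this is FALSE (a lie) because Jack is a knight.
- Xander (knight) says "Jack tells the truth" - this is TRUE because Jack is a knight.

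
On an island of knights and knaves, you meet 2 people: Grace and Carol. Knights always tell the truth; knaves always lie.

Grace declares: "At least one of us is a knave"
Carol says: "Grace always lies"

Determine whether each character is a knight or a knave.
Grace is a knight.
Carol is a knave.

Verification:
- Grace (knight) says "At least one of us is a knave" - this is TRUE because Carol is a knave.
- Carol (knave) says "Grace always lies" - this is FALSE (a lie) because Grace is a knight.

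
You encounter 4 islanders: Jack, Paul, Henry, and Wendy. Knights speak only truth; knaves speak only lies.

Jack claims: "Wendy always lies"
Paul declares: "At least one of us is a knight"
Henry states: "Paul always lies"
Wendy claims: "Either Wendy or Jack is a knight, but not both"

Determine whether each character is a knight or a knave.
Jack is a knave.
Paul is a knight.
Henry is a knave.
Wendy is a knight.

Verification:
- Jack (knave) says "Wendy always lies" - this is FALSE (a lie) because Wendy is a knight.
- Paul (knight) says "At least one of us is a knight" - this is TRUE because Paul and Wendy are knights.
- Henry (knave) says "Paul always lies" - this is FALSE (a lie) because Paul is a knight.
- Wendy (knight) says "Either Wendy or Jack is a knight, but not both" - this is TRUE because Wendy is a knight and Jack is a knave.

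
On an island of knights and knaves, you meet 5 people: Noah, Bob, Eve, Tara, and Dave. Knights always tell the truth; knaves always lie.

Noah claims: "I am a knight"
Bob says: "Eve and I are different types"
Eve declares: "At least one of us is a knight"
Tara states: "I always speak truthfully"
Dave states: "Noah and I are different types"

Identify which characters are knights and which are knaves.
Noah is a knave.
Bob is a knave.
Eve is a knave.
Tara is a knave.
Dave is a knave.

Verification:
- Noah (knave) says "I am a knight" - this is FALSE (a lie) because Noah is a knave.
- Bob (knave) says "Eve and I are different types" - this is FALSE (a lie) because Bob is a knave and Eve is a knave.
- Eve (knave) says "At least one of us is a knight" - this is FALSE (a lie) because no one is a knight.
- Tara (knave) says "I always speak truthfully" - this is FALSE (a lie) because Tara is a knave.
- Dave (knave) says "Noah and I are different types" - this is FALSE (a lie) because Dave is a knave and Noah is a knave.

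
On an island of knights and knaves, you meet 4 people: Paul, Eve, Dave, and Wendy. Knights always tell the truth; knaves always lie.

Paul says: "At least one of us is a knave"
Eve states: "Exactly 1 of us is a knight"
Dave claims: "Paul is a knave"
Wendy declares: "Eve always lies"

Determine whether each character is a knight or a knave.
Paul is a knight.
Eve is a knave.
Dave is a knave.
Wendy is a knight.

Verification:
- Paul (knight) says "At least one of us is a knave" - this is TRUE because Eve and Dave are knaves.
- Eve (knave) says "Exactly 1 of us is a knight" - this is FALSE (a lie) because there are 2 knights.
- Dave (knave) says "Paul is a knave" - this is FALSE (a lie) because Paul is a knight.
- Wendy (knight) says "Eve always lies" - this is TRUE because Eve is a knave.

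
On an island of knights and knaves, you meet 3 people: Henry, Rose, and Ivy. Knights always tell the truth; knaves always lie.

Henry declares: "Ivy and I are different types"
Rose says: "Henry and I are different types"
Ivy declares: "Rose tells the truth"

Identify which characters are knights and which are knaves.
Henry is a knave.
Rose is a knave.
Ivy is a knave.

Verification:
- Henry (knave) says "Ivy and I are different types" - this is FALSE (a lie) because Henry is a knave and Ivy is a knave.
- Rose (knave) says "Henry and I are different types" - this is FALSE (a lie) because Rose is a knave and Henry is a knave.
- Ivy (knave) says "Rose tells the truth" - this is FALSE (a lie) because Rose is a knave.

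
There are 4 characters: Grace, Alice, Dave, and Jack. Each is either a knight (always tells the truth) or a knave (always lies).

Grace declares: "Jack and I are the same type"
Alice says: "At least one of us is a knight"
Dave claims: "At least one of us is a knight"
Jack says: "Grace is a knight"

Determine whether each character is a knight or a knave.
Grace is a knight.
Alice is a knight.
Dave is a knight.
Jack is a knight.

Verification:
- Grace (knight) says "Jack and I are the same type" - this is TRUE because Grace is a knight and Jack is a knight.
- Alice (knight) says "At least one of us is a knight" - this is TRUE because Grace, Alice, Dave, and Jack are knights.
- Dave (knight) says "At least one of us is a knight" - this is TRUE because Grace, Alice, Dave, and Jack are knights.
- Jack (knight) says "Grace is a knight" - this is TRUE because Grace is a knight.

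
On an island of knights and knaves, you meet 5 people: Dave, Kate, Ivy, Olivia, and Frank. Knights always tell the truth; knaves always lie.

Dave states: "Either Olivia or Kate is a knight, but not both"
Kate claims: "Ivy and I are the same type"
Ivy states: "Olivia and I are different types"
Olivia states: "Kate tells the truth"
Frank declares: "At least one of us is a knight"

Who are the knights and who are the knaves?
Dave is a knave.
Kate is a knave.
Ivy is a knight.
Olivia is a knave.
Frank is a knight.

Verification:
- Dave (knave) says "Either Olivia or Kate is a knight, but not both" - this is FALSE (a lie) because Olivia is a knave and Kate is a knave.
- Kate (knave) says "Ivy and I are the same type" - this is FALSE (a lie) because Kate is a knave and Ivy is a knight.
- Ivy (knight) says "Olivia and I are different types" - this is TRUE because Ivy is a knight and Olivia is a knave.
- Olivia (knave) says "Kate tells the truth" - this is FALSE (a lie) because Kate is a knave.
- Frank (knight) says "At least one of us is a knight" - this is TRUE because Ivy and Frank are knights.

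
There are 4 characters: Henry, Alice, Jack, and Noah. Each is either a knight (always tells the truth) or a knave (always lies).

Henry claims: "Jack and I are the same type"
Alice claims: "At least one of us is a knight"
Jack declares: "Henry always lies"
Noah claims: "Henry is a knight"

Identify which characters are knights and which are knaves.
Henry is a knave.
Alice is a knight.
Jack is a knight.
Noah is a knave.

Verification:
- Henry (knave) says "Jack and I are the same type" - this is FALSE (a lie) because Henry is a knave and Jack is a knight.
- Alice (knight) says "At least one of us is a knight" - this is TRUE because Alice and Jack are knights.
- Jack (knight) says "Henry always lies" - this is TRUE because Henry is a knave.
- Noah (knave) says "Henry is a knight" - this is FALSE (a lie) because Henry is a knave.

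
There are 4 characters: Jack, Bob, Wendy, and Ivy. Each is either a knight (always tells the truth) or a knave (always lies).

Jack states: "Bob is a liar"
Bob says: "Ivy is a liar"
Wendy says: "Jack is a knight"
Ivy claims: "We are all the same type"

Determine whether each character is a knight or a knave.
Jack is a knave.
Bob is a knight.
Wendy is a knave.
Ivy is a knave.

Verification:
- Jack (knave) says "Bob is a liar" - this is FALSE (a lie) because Bob is a knight.
- Bob (knight) says "Ivy is a liar" - this is TRUE because Ivy is a knave.
- Wendy (knave) says "Jack is a knight" - this is FALSE (a lie) because Jack is a knave.
- Ivy (knave) says "We are all the same type" - this is FALSE (a lie) because Bob is a knight and Jack, Wendy, and Ivy are knaves.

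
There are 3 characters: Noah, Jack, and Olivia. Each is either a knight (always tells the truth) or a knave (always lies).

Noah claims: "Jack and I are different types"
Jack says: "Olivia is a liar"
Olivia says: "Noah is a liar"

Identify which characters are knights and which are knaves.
Noah is a knave.
Jack is a knave.
Olivia is a knight.

Verification:
- Noah (knave) says "Jack and I are different types" - this is FALSE (a lie) because Noah is a knave and Jack is a knave.
- Jack (knave) says "Olivia is a liar" - this is FALSE (a lie) because Olivia is a knight.
- Olivia (knight) says "Noah is a liar" - this is TRUE because Noah is a knave.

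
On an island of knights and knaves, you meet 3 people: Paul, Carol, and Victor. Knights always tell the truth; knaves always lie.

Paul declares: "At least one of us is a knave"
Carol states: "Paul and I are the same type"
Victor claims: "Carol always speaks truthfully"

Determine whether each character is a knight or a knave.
Paul is a knight.
Carol is a knave.
Victor is a knave.

Verification:
- Paul (knight) says "At least one of us is a knave" - this is TRUE because Carol and Victor are knaves.
- Carol (knave) says "Paul and I are the same type" - this is FALSE (a lie) because Carol is a knave and Paul is a knight.
- Victor (knave) says "Carol always speaks truthfully" - this is FALSE (a lie) because Carol is a knave.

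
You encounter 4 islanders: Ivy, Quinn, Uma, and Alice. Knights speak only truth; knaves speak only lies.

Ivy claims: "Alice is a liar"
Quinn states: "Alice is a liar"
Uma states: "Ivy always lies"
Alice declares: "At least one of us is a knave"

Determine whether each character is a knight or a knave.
Ivy is a knave.
Quinn is a knave.
Uma is a knight.
Alice is a knight.

Verification:
- Ivy (knave) says "Alice is a liar" - this is FALSE (a lie) because Alice is a knight.
- Quinn (knave) says "Alice is a liar" - this is FALSE (a lie) because Alice is a knight.
- Uma (knight) says "Ivy always lies" - this is TRUE because Ivy is a knave.
- Alice (knight) says "At least one of us is a knave" - this is TRUE because Ivy and Quinn are knaves.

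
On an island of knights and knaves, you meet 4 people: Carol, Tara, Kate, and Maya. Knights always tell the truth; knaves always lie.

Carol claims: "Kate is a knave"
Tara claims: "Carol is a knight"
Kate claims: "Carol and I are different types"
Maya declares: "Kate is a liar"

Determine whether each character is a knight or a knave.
Carol is a knave.
Tara is a knave.
Kate is a knight.
Maya is a knave.

Verification:
- Carol (knave) says "Kate is a knave" - this is FALSE (a lie) because Kate is a knight.
- Tara (knave) says "Carol is a knight" - this is FALSE (a lie) because Carol is a knave.
- Kate (knight) says "Carol and I are different types" - this is TRUE because Kate is a knight and Carol is a knave.
- Maya (knave) says "Kate is a liar" - this is FALSE (a lie) because Kate is a knight.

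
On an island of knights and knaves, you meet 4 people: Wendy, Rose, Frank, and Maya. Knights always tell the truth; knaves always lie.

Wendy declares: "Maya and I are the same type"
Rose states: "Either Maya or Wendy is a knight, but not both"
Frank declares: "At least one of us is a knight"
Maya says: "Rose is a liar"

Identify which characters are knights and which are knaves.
Wendy is a knight.
Rose is a knave.
Frank is a knight.
Maya is a knight.

Verification:
- Wendy (knight) says "Maya and I are the same type" - this is TRUE because Wendy is a knight and Maya is a knight.
- Rose (knave) says "Either Maya or Wendy is a knight, but not both" - this is FALSE (a lie) because Maya is a knight and Wendy is a knight.
- Frank (knight) says "At least one of us is a knight" - this is TRUE because Wendy, Frank, and Maya are knights.
- Maya (knight) says "Rose is a liar" - this is TRUE because Rose is a knave.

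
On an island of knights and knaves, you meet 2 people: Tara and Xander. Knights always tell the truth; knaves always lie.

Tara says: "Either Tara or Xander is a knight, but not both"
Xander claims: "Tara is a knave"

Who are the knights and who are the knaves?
Tara is a knight.
Xander is a knave.

Verification:
- Tara (knight) says "Either Tara or Xander is a knight, but not both" - this is TRUE because Tara is a knight and Xander is a knave.
- Xander (knave) says "Tara is a knave" - this is FALSE (a lie) because Tara is a knight.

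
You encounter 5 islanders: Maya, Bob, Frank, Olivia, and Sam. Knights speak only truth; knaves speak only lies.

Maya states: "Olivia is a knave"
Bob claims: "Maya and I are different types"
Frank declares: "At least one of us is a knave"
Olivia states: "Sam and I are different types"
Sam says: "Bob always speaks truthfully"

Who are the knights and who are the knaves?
Maya is a knave.
Bob is a knave.
Frank is a knight.
Olivia is a knight.
Sam is a knave.

Verification:
- Maya (knave) says "Olivia is a knave" - this is FALSE (a lie) because Olivia is a knight.
- Bob (knave) says "Maya and I are different types" - this is FALSE (a lie) because Bob is a knave and Maya is a knave.
- Frank (knight) says "At least one of us is a knave" - this is TRUE because Maya, Bob, and Sam are knaves.
- Olivia (knight) says "Sam and I are different types" - this is TRUE because Olivia is a knight and Sam is a knave.
- Sam (knave) says "Bob always speaks truthfully" - this is FALSE (a lie) because Bob is a knave.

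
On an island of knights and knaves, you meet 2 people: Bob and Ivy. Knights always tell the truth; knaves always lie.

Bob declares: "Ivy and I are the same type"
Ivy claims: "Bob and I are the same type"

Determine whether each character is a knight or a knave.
Bob is a knight.
Ivy is a knight.

Verification:
- Bob (knight) says "Ivy and I are the same type" - this is TRUE because Bob is a knight and Ivy is a knight.
- Ivy (knight) says "Bob and I are the same type" - this is TRUE because Ivy is a knight and Bob is a knight.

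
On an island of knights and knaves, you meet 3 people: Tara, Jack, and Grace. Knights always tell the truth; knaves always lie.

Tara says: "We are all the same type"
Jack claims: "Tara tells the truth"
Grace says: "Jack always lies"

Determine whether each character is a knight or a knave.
Tara is a knave.
Jack is a knave.
Grace is a knight.

Verification:
- Tara (knave) says "We are all the same type" - this is FALSE (a lie) because Grace is a knight and Tara and Jack are knaves.
- Jack (knave) says "Tara tells the truth" - this is FALSE (a lie) because Tara is a knave.
- Grace (knight) says "Jack always lies" - this is TRUE because Jack is a knave.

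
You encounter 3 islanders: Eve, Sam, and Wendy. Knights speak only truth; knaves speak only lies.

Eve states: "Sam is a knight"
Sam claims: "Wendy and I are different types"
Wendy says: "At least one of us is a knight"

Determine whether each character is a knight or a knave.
Eve is a knave.
Sam is a knave.
Wendy is a knave.

Verification:
- Eve (knave) says "Sam is a knight" - this is FALSE (a lie) because Sam is a knave.
- Sam (knave) says "Wendy and I are different types" - this is FALSE (a lie) because Sam is a knave and Wendy is a knave.
- Wendy (knave) says "At least one of us is a knight" - this is FALSE (a lie) because no one is a knight.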